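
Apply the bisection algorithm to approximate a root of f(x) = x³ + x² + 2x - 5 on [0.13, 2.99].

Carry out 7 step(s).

f(x) = x³ + x² + 2x - 5
Initial interval: [0.13, 2.99]

Iteration 1:
  c_1 = (0.130000 + 2.990000)/2 = 1.560000
  f(c_1) = f(1.560000) = 4.350016
  f(a) × f(c) < 0, new interval: [0.130000, 1.560000]
Iteration 2:
  c_2 = (0.130000 + 1.560000)/2 = 0.845000
  f(c_2) = f(0.845000) = -1.992624
  f(a) × f(c) ≥ 0, new interval: [0.845000, 1.560000]
Iteration 3:
  c_3 = (0.845000 + 1.560000)/2 = 1.202500
  f(c_3) = f(1.202500) = 0.589829
  f(a) × f(c) < 0, new interval: [0.845000, 1.202500]
Iteration 4:
  c_4 = (0.845000 + 1.202500)/2 = 1.023750
  f(c_4) = f(1.023750) = -0.831480
  f(a) × f(c) ≥ 0, new interval: [1.023750, 1.202500]
Iteration 5:
  c_5 = (1.023750 + 1.202500)/2 = 1.113125
  f(c_5) = f(1.113125) = -0.155488
  f(a) × f(c) ≥ 0, new interval: [1.113125, 1.202500]
Iteration 6:
  c_6 = (1.113125 + 1.202500)/2 = 1.157813
  f(c_6) = f(1.157813) = 0.208237
  f(a) × f(c) < 0, new interval: [1.113125, 1.157813]
Iteration 7:
  c_7 = (1.113125 + 1.157813)/2 = 1.135469
  f(c_7) = f(1.135469) = 0.024174
  f(a) × f(c) < 0, new interval: [1.113125, 1.135469]

After 7 iteration(s), the approximation is c_7 = 1.135469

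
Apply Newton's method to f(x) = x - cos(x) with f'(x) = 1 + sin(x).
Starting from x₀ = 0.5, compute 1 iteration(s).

f(x) = x - cos(x)
f'(x) = 1 + sin(x)
x₀ = 0.5

Newton-Raphson formula: x_{n+1} = x_n - f(x_n)/f'(x_n)

Iteration 1:
  f(0.500000) = -0.377583
  f'(0.500000) = 1.479426
  x_1 = 0.500000 - (-0.377583)/1.479426 = 0.755222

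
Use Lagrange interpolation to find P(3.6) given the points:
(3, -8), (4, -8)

Lagrange interpolation formula:
P(x) = Σ yᵢ × Lᵢ(x)
where Lᵢ(x) = Π_{j≠i} (x - xⱼ)/(xᵢ - xⱼ)

L_0(3.6) = (3.6 - 4)/(3 - 4) = 0.400000
L_1(3.6) = (3.6 - 3)/(4 - 3) = 0.600000

P(3.6) = (-8)×L_0(3.6) + (-8)×L_1(3.6)
P(3.6) = -8.000000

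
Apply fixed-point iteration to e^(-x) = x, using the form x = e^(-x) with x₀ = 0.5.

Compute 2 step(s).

Equation: e^(-x) = x
Fixed-point form: x = e^(-x)
x₀ = 0.5

x_1 = g(0.500000) = 0.606531
x_2 = g(0.606531) = 0.545239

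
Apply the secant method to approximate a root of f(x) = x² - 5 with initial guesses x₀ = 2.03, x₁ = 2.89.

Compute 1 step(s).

f(x) = x² - 5
x₀ = 2.03, x₁ = 2.89

Secant formula: x_{n+1} = x_n - f(x_n)(x_n - x_{n-1})/(f(x_n) - f(x_{n-1}))

Iteration 1:
  f(2.030000) = -0.879100
  f(2.890000) = 3.352100
  x_2 = 2.890000 - 3.352100×(2.890000 - 2.030000)/(3.352100 - (-0.879100))
       = 2.208679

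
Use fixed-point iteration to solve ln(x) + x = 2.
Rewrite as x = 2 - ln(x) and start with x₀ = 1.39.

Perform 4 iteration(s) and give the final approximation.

Equation: ln(x) + x = 2
Fixed-point form: x = 2 - ln(x)
x₀ = 1.39

x_1 = g(1.390000) = 1.670696
x_2 = g(1.670696) = 1.486760
x_3 = g(1.486760) = 1.603401
x_4 = g(1.603401) = 1.527873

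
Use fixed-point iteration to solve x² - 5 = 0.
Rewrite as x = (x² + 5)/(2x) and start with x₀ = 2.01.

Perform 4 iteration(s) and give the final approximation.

Equation: x² - 5 = 0
Fixed-point form: x = (x² + 5)/(2x)
x₀ = 2.01

x_1 = g(2.010000) = 2.248781
x_2 = g(2.248781) = 2.236104
x_3 = g(2.236104) = 2.236068
x_4 = g(2.236068) = 2.236068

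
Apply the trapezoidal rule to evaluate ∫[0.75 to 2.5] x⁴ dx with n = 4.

f(x) = x⁴
a = 0.75, b = 2.5, n = 4
h = (b - a)/n = 0.437500

Trapezoidal rule: (h/2)[f(x₀) + 2f(x₁) + 2f(x₂) + ... + f(xₙ)]

x_0 = 0.7500, f(x_0) = 0.316406, coefficient = 1
x_1 = 1.1875, f(x_1) = 1.988541, coefficient = 2
x_2 = 1.6250, f(x_2) = 6.972900, coefficient = 2
x_3 = 2.0625, f(x_3) = 18.095718, coefficient = 2
x_4 = 2.5000, f(x_4) = 39.062500, coefficient = 1

I ≈ (0.437500/2) × 93.493225 = 20.451643
Exact value: 19.483789
Error: 0.967854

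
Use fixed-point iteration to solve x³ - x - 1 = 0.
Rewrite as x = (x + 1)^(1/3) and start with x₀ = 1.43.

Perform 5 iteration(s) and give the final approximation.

Equation: x³ - x - 1 = 0
Fixed-point form: x = (x + 1)^(1/3)
x₀ = 1.43

x_1 = g(1.430000) = 1.344421
x_2 = g(1.344421) = 1.328450
x_3 = g(1.328450) = 1.325426
x_4 = g(1.325426) = 1.324853
x_5 = g(1.324853) = 1.324744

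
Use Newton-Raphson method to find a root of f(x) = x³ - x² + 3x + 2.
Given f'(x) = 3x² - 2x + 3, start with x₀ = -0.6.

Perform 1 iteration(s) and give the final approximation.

f(x) = x³ - x² + 3x + 2
f'(x) = 3x² - 2x + 3
x₀ = -0.6

Newton-Raphson formula: x_{n+1} = x_n - f(x_n)/f'(x_n)

Iteration 1:
  f(-0.600000) = -0.376000
  f'(-0.600000) = 5.280000
  x_1 = -0.600000 - (-0.376000)/5.280000 = -0.528788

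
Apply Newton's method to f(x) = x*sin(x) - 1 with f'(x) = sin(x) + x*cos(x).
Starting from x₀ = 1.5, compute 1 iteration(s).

f(x) = x*sin(x) - 1
f'(x) = sin(x) + x*cos(x)
x₀ = 1.5

Newton-Raphson formula: x_{n+1} = x_n - f(x_n)/f'(x_n)

Iteration 1:
  f(1.500000) = 0.496242
  f'(1.500000) = 1.103601
  x_1 = 1.500000 - 0.496242/1.103601 = 1.050342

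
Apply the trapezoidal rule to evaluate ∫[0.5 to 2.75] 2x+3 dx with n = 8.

f(x) = 2x+3
a = 0.5, b = 2.75, n = 8
h = (b - a)/n = 0.281250

Trapezoidal rule: (h/2)[f(x₀) + 2f(x₁) + 2f(x₂) + ... + f(xₙ)]

x_0 = 0.5000, f(x_0) = 4.000000, coefficient = 1
x_1 = 0.7812, f(x_1) = 4.562500, coefficient = 2
x_2 = 1.0625, f(x_2) = 5.125000, coefficient = 2
x_3 = 1.3438, f(x_3) = 5.687500, coefficient = 2
x_4 = 1.6250, f(x_4) = 6.250000, coefficient = 2
x_5 = 1.9062, f(x_5) = 6.812500, coefficient = 2
x_6 = 2.1875, f(x_6) = 7.375000, coefficient = 2
x_7 = 2.4688, f(x_7) = 7.937500, coefficient = 2
x_8 = 2.7500, f(x_8) = 8.500000, coefficient = 1

I ≈ (0.281250/2) × 100.000000 = 14.062500
Exact value: 14.062500
Error: 0.000000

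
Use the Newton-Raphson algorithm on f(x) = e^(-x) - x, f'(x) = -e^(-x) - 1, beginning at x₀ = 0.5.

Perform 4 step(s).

f(x) = e^(-x) - x
f'(x) = -e^(-x) - 1
x₀ = 0.5

Newton-Raphson formula: x_{n+1} = x_n - f(x_n)/f'(x_n)

Iteration 1:
  f(0.500000) = 0.106531
  f'(0.500000) = -1.606531
  x_1 = 0.500000 - 0.106531/(-1.606531) = 0.566311
Iteration 2:
  f(0.566311) = 0.001305
  f'(0.566311) = -1.567616
  x_2 = 0.566311 - 0.001305/(-1.567616) = 0.567143
Iteration 3:
  f(0.567143) = 0.000000
  f'(0.567143) = -1.567143
  x_3 = 0.567143 - 0.000000/(-1.567143) = 0.567143
Iteration 4:
  f(0.567143) = 0.000000
  f'(0.567143) = -1.567143
  x_4 = 0.567143 - 0.000000/(-1.567143) = 0.567143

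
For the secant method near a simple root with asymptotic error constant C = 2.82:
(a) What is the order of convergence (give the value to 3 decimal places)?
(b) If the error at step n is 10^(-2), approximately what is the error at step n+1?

(a) Secant method has superlinear convergence with order φ = (1+√5)/2 ≈ 1.618.
    This means |e_{n+1}| ≈ C|e_n|^1.618.

(b) With |e_n| = 10^(-2) and C = 2.82:
    |e_{n+1}| ≈ 2.82 × (10^(-2))^1.618 = 2.82 × 10^(-3.24)

(a) ≈ 1.618 (golden ratio); (b) |e_{n+1}| ≈ 1.637e-03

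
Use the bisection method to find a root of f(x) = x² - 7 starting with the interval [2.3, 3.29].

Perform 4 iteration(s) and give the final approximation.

f(x) = x² - 7
Initial interval: [2.3, 3.29]

Iteration 1:
  c_1 = (2.300000 + 3.290000)/2 = 2.795000
  f(c_1) = f(2.795000) = 0.812025
  f(a) × f(c) < 0, new interval: [2.300000, 2.795000]
Iteration 2:
  c_2 = (2.300000 + 2.795000)/2 = 2.547500
  f(c_2) = f(2.547500) = -0.510244
  f(a) × f(c) ≥ 0, new interval: [2.547500, 2.795000]
Iteration 3:
  c_3 = (2.547500 + 2.795000)/2 = 2.671250
  f(c_3) = f(2.671250) = 0.135577
  f(a) × f(c) < 0, new interval: [2.547500, 2.671250]
Iteration 4:
  c_4 = (2.547500 + 2.671250)/2 = 2.609375
  f(c_4) = f(2.609375) = -0.191162
  f(a) × f(c) ≥ 0, new interval: [2.609375, 2.671250]

After 4 iteration(s), the approximation is c_4 = 2.609375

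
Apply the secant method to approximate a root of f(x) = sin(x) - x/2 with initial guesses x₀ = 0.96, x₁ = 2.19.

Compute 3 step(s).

f(x) = sin(x) - x/2
x₀ = 0.96, x₁ = 2.19

Secant formula: x_{n+1} = x_n - f(x_n)(x_n - x_{n-1})/(f(x_n) - f(x_{n-1}))

Iteration 1:
  f(0.960000) = 0.339192
  f(2.190000) = -0.280659
  x_2 = 2.190000 - (-0.280659)×(2.190000 - 0.960000)/(-0.280659 - 0.339192)
       = 1.633074
Iteration 2:
  f(2.190000) = -0.280659
  f(1.633074) = 0.181524
  x_3 = 1.633074 - 0.181524×(1.633074 - 2.190000)/(0.181524 - (-0.280659))
       = 1.851809
Iteration 3:
  f(1.633074) = 0.181524
  f(1.851809) = 0.034871
  x_4 = 1.851809 - 0.034871×(1.851809 - 1.633074)/(0.034871 - 0.181524)
       = 1.903819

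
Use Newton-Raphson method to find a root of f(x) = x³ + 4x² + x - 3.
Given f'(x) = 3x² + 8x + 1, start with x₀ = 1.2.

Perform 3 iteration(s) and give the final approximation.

f(x) = x³ + 4x² + x - 3
f'(x) = 3x² + 8x + 1
x₀ = 1.2

Newton-Raphson formula: x_{n+1} = x_n - f(x_n)/f'(x_n)

Iteration 1:
  f(1.200000) = 5.688000
  f'(1.200000) = 14.920000
  x_1 = 1.200000 - 5.688000/14.920000 = 0.818767
Iteration 2:
  f(0.818767) = 1.049167
  f'(0.818767) = 9.561271
  x_2 = 0.818767 - 1.049167/9.561271 = 0.709036
Iteration 3:
  f(0.709036) = 0.076418
  f'(0.709036) = 8.180482
  x_3 = 0.709036 - 0.076418/8.180482 = 0.699694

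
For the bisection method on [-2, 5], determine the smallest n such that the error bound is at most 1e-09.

We need (b-a)/2^n ≤ 1e-09
(5 - (-2))/2^n ≤ 1e-09
7/2^n ≤ 1e-09
2^n ≥ 7000000000
n ≥ log₂(7000000000) = 32.70
n ≥ 33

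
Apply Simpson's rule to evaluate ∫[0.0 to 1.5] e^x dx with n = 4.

f(x) = e^x
a = 0.0, b = 1.5, n = 4
h = (b - a)/n = 0.375000

Simpson's rule: (h/3)[f(x₀) + 4f(x₁) + 2f(x₂) + ... + f(xₙ)]

x_0 = 0.0000, f(x_0) = 1.000000, coefficient = 1
x_1 = 0.3750, f(x_1) = 1.454991, coefficient = 4
x_2 = 0.7500, f(x_2) = 2.117000, coefficient = 2
x_3 = 1.1250, f(x_3) = 3.080217, coefficient = 4
x_4 = 1.5000, f(x_4) = 4.481689, coefficient = 1

I ≈ (0.375000/3) × 27.856522 = 3.482065
Exact value: 3.481689
Error: 0.000376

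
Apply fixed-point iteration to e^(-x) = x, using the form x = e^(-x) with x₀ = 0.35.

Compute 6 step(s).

Equation: e^(-x) = x
Fixed-point form: x = e^(-x)
x₀ = 0.35

x_1 = g(0.350000) = 0.704688
x_2 = g(0.704688) = 0.494263
x_3 = g(0.494263) = 0.610020
x_4 = g(0.610020) = 0.543340
x_5 = g(0.543340) = 0.580805
x_6 = g(0.580805) = 0.559448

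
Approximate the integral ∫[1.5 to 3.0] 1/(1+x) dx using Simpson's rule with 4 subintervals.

f(x) = 1/(1+x)
a = 1.5, b = 3.0, n = 4
h = (b - a)/n = 0.375000

Simpson's rule: (h/3)[f(x₀) + 4f(x₁) + 2f(x₂) + ... + f(xₙ)]

x_0 = 1.5000, f(x_0) = 0.400000, coefficient = 1
x_1 = 1.8750, f(x_1) = 0.347826, coefficient = 4
x_2 = 2.2500, f(x_2) = 0.307692, coefficient = 2
x_3 = 2.6250, f(x_3) = 0.275862, coefficient = 4
x_4 = 3.0000, f(x_4) = 0.250000, coefficient = 1

I ≈ (0.375000/3) × 3.760137 = 0.470017
Exact value: 0.470004
Error: 0.000014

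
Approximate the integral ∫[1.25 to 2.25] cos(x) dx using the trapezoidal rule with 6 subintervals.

f(x) = cos(x)
a = 1.25, b = 2.25, n = 6
h = (b - a)/n = 0.166667

Trapezoidal rule: (h/2)[f(x₀) + 2f(x₁) + 2f(x₂) + ... + f(xₙ)]

x_0 = 1.2500, f(x_0) = 0.315322, coefficient = 1
x_1 = 1.4167, f(x_1) = 0.153520, coefficient = 2
x_2 = 1.5833, f(x_2) = -0.012537, coefficient = 2
x_3 = 1.7500, f(x_3) = -0.178246, coefficient = 2
x_4 = 1.9167, f(x_4) = -0.339016, coefficient = 2
x_5 = 2.0833, f(x_5) = -0.490390, coefficient = 2
x_6 = 2.2500, f(x_6) = -0.628174, coefficient = 1

I ≈ (0.166667/2) × -2.046187 = -0.170516
Exact value: -0.170911
Error: 0.000396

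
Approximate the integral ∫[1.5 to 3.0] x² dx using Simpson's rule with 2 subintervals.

f(x) = x²
a = 1.5, b = 3.0, n = 2
h = (b - a)/n = 0.750000

Simpson's rule: (h/3)[f(x₀) + 4f(x₁) + 2f(x₂) + ... + f(xₙ)]

x_0 = 1.5000, f(x_0) = 2.250000, coefficient = 1
x_1 = 2.2500, f(x_1) = 5.062500, coefficient = 4
x_2 = 3.0000, f(x_2) = 9.000000, coefficient = 1

I ≈ (0.750000/3) × 31.500000 = 7.875000
Exact value: 7.875000
Error: 0.000000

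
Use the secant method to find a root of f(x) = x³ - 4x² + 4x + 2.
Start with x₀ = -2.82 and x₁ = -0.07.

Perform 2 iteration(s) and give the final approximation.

f(x) = x³ - 4x² + 4x + 2
x₀ = -2.82, x₁ = -0.07

Secant formula: x_{n+1} = x_n - f(x_n)(x_n - x_{n-1})/(f(x_n) - f(x_{n-1}))

Iteration 1:
  f(-2.820000) = -63.515368
  f(-0.070000) = 1.700057
  x_2 = -0.070000 - 1.700057×(-0.070000 - (-2.820000))/(1.700057 - (-63.515368))
       = -0.141688
Iteration 2:
  f(-0.070000) = 1.700057
  f(-0.141688) = 1.350102
  x_3 = -0.141688 - 1.350102×(-0.141688 - (-0.070000))/(1.350102 - 1.700057)
       = -0.418255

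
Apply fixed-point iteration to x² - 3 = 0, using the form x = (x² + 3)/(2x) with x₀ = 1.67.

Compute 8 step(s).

Equation: x² - 3 = 0
Fixed-point form: x = (x² + 3)/(2x)
x₀ = 1.67

x_1 = g(1.670000) = 1.733204
x_2 = g(1.733204) = 1.732051
x_3 = g(1.732051) = 1.732051
x_4 = g(1.732051) = 1.732051
x_5 = g(1.732051) = 1.732051
x_6 = g(1.732051) = 1.732051
x_7 = g(1.732051) = 1.732051
x_8 = g(1.732051) = 1.732051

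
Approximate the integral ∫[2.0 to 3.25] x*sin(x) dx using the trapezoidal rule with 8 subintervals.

f(x) = x*sin(x)
a = 2.0, b = 3.25, n = 8
h = (b - a)/n = 0.156250

Trapezoidal rule: (h/2)[f(x₀) + 2f(x₁) + 2f(x₂) + ... + f(xₙ)]

x_0 = 2.0000, f(x_0) = 1.818595, coefficient = 1
x_1 = 2.1562, f(x_1) = 1.797151, coefficient = 2
x_2 = 2.3125, f(x_2) = 1.705050, coefficient = 2
x_3 = 2.4688, f(x_3) = 1.538554, coefficient = 2
x_4 = 2.6250, f(x_4) = 1.296541, coefficient = 2
x_5 = 2.7812, f(x_5) = 0.980655, coefficient = 2
x_6 = 2.9375, f(x_6) = 0.595369, coefficient = 2
x_7 = 3.0938, f(x_7) = 0.147957, coefficient = 2
x_8 = 3.2500, f(x_8) = -0.351634, coefficient = 1

I ≈ (0.156250/2) × 17.589511 = 1.374181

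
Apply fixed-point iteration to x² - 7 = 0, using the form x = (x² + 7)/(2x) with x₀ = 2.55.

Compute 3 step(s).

Equation: x² - 7 = 0
Fixed-point form: x = (x² + 7)/(2x)
x₀ = 2.55

x_1 = g(2.550000) = 2.647549
x_2 = g(2.647549) = 2.645752
x_3 = g(2.645752) = 2.645751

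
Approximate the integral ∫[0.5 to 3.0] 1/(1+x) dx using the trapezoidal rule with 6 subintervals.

f(x) = 1/(1+x)
a = 0.5, b = 3.0, n = 6
h = (b - a)/n = 0.416667

Trapezoidal rule: (h/2)[f(x₀) + 2f(x₁) + 2f(x₂) + ... + f(xₙ)]

x_0 = 0.5000, f(x_0) = 0.666667, coefficient = 1
x_1 = 0.9167, f(x_1) = 0.521739, coefficient = 2
x_2 = 1.3333, f(x_2) = 0.428571, coefficient = 2
x_3 = 1.7500, f(x_3) = 0.363636, coefficient = 2
x_4 = 2.1667, f(x_4) = 0.315789, coefficient = 2
x_5 = 2.5833, f(x_5) = 0.279070, coefficient = 2
x_6 = 3.0000, f(x_6) = 0.250000, coefficient = 1

I ≈ (0.416667/2) × 4.734279 = 0.986308
Exact value: 0.980829
Error: 0.005479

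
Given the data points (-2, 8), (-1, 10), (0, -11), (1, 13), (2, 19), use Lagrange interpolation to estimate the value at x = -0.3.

Lagrange interpolation formula:
P(x) = Σ yᵢ × Lᵢ(x)
where Lᵢ(x) = Π_{j≠i} (x - xⱼ)/(xᵢ - xⱼ)

L_0(-0.3) = (-0.3 - (-1))/(-2 - (-1)) × (-0.3 - 0)/(-2 - 0) × (-0.3 - 1)/(-2 - 1) × (-0.3 - 2)/(-2 - 2) = -0.026162
L_1(-0.3) = (-0.3 - (-2))/(-1 - (-2)) × (-0.3 - 0)/(-1 - 0) × (-0.3 - 1)/(-1 - 1) × (-0.3 - 2)/(-1 - 2) = 0.254150
L_2(-0.3) = (-0.3 - (-2))/(0 - (-2)) × (-0.3 - (-1))/(0 - (-1)) × (-0.3 - 1)/(0 - 1) × (-0.3 - 2)/(0 - 2) = 0.889525
L_3(-0.3) = (-0.3 - (-2))/(1 - (-2)) × (-0.3 - (-1))/(1 - (-1)) × (-0.3 - 0)/(1 - 0) × (-0.3 - 2)/(1 - 2) = -0.136850
L_4(-0.3) = (-0.3 - (-2))/(2 - (-2)) × (-0.3 - (-1))/(2 - (-1)) × (-0.3 - 0)/(2 - 0) × (-0.3 - 1)/(2 - 1) = 0.019337

P(-0.3) = 8×L_0(-0.3) + 10×L_1(-0.3) + (-11)×L_2(-0.3) + 13×L_3(-0.3) + 19×L_4(-0.3)
P(-0.3) = -8.864212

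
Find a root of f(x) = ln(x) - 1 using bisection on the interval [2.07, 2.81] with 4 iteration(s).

f(x) = ln(x) - 1
Initial interval: [2.07, 2.81]

Iteration 1:
  c_1 = (2.070000 + 2.810000)/2 = 2.440000
  f(c_1) = f(2.440000) = -0.108002
  f(a) × f(c) ≥ 0, new interval: [2.440000, 2.810000]
Iteration 2:
  c_2 = (2.440000 + 2.810000)/2 = 2.625000
  f(c_2) = f(2.625000) = -0.034919
  f(a) × f(c) ≥ 0, new interval: [2.625000, 2.810000]
Iteration 3:
  c_3 = (2.625000 + 2.810000)/2 = 2.717500
  f(c_3) = f(2.717500) = -0.000288
  f(a) × f(c) ≥ 0, new interval: [2.717500, 2.810000]
Iteration 4:
  c_4 = (2.717500 + 2.810000)/2 = 2.763750
  f(c_4) = f(2.763750) = 0.016588
  f(a) × f(c) < 0, new interval: [2.717500, 2.763750]

After 4 iteration(s), the approximation is c_4 = 2.763750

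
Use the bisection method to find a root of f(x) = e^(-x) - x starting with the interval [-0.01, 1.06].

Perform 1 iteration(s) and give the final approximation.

f(x) = e^(-x) - x
Initial interval: [-0.01, 1.06]

Iteration 1:
  c_1 = (-0.010000 + 1.060000)/2 = 0.525000
  f(c_1) = f(0.525000) = 0.066555
  f(a) × f(c) ≥ 0, new interval: [0.525000, 1.060000]

After 1 iteration(s), the approximation is c_1 = 0.525000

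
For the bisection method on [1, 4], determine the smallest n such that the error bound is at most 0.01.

We need (b-a)/2^n ≤ 0.01
(4 - 1)/2^n ≤ 0.01
3/2^n ≤ 0.01
2^n ≥ 300
n ≥ log₂(300) = 8.23
n ≥ 9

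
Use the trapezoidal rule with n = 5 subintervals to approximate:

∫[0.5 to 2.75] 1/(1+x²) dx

f(x) = 1/(1+x²)
a = 0.5, b = 2.75, n = 5
h = (b - a)/n = 0.450000

Trapezoidal rule: (h/2)[f(x₀) + 2f(x₁) + 2f(x₂) + ... + f(xₙ)]

x_0 = 0.5000, f(x_0) = 0.800000, coefficient = 1
x_1 = 0.9500, f(x_1) = 0.525624, coefficient = 2
x_2 = 1.4000, f(x_2) = 0.337838, coefficient = 2
x_3 = 1.8500, f(x_3) = 0.226116, coefficient = 2
x_4 = 2.3000, f(x_4) = 0.158983, coefficient = 2
x_5 = 2.7500, f(x_5) = 0.116788, coefficient = 1

I ≈ (0.450000/2) × 3.413910 = 0.768130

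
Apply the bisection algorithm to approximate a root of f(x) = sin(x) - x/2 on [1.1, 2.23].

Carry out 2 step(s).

f(x) = sin(x) - x/2
Initial interval: [1.1, 2.23]

Iteration 1:
  c_1 = (1.100000 + 2.230000)/2 = 1.665000
  f(c_1) = f(1.665000) = 0.163066
  f(a) × f(c) ≥ 0, new interval: [1.665000, 2.230000]
Iteration 2:
  c_2 = (1.665000 + 2.230000)/2 = 1.947500
  f(c_2) = f(1.947500) = -0.043868
  f(a) × f(c) < 0, new interval: [1.665000, 1.947500]

After 2 iteration(s), the approximation is c_2 = 1.947500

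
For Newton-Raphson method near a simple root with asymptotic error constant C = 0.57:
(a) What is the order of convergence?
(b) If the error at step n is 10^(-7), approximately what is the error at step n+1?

(a) Newton-Raphson has quadratic (order 2) convergence near simple roots.
    This means |e_{n+1}| ≈ C|e_n|².

(b) With |e_n| = 10^(-7) and C = 0.57:
    |e_{n+1}| ≈ 0.57 × (10^(-7))² = 0.57 × 10^(-14)

(a) 2 (quadratic); (b) |e_{n+1}| ≈ 5.700e-15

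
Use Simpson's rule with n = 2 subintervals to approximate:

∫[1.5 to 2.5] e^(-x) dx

f(x) = e^(-x)
a = 1.5, b = 2.5, n = 2
h = (b - a)/n = 0.500000

Simpson's rule: (h/3)[f(x₀) + 4f(x₁) + 2f(x₂) + ... + f(xₙ)]

x_0 = 1.5000, f(x_0) = 0.223130, coefficient = 1
x_1 = 2.0000, f(x_1) = 0.135335, coefficient = 4
x_2 = 2.5000, f(x_2) = 0.082085, coefficient = 1

I ≈ (0.500000/3) × 0.846556 = 0.141093
Exact value: 0.141045
Error: 0.000048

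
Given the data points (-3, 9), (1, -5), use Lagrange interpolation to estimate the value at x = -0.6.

Lagrange interpolation formula:
P(x) = Σ yᵢ × Lᵢ(x)
where Lᵢ(x) = Π_{j≠i} (x - xⱼ)/(xᵢ - xⱼ)

L_0(-0.6) = (-0.6 - 1)/(-3 - 1) = 0.400000
L_1(-0.6) = (-0.6 - (-3))/(1 - (-3)) = 0.600000

P(-0.6) = 9×L_0(-0.6) + (-5)×L_1(-0.6)
P(-0.6) = 0.600000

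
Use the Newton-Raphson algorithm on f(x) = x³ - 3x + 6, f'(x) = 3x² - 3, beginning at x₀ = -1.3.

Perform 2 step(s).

f(x) = x³ - 3x + 6
f'(x) = 3x² - 3
x₀ = -1.3

Newton-Raphson formula: x_{n+1} = x_n - f(x_n)/f'(x_n)

Iteration 1:
  f(-1.300000) = 7.703000
  f'(-1.300000) = 2.070000
  x_1 = -1.300000 - 7.703000/2.070000 = -5.021256
Iteration 2:
  f(-5.021256) = -105.537222
  f'(-5.021256) = 72.639037
  x_2 = -5.021256 - (-105.537222)/72.639037 = -3.568357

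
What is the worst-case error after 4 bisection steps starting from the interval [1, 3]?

Bisection error bound: |error| ≤ (b-a)/2^n
|error| ≤ (3 - 1)/2^4 = 2/2^4
|error| ≤ 0.1250000000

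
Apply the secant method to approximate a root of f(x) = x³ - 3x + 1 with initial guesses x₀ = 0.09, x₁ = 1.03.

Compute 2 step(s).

f(x) = x³ - 3x + 1
x₀ = 0.09, x₁ = 1.03

Secant formula: x_{n+1} = x_n - f(x_n)(x_n - x_{n-1})/(f(x_n) - f(x_{n-1}))

Iteration 1:
  f(0.090000) = 0.730729
  f(1.030000) = -0.997273
  x_2 = 1.030000 - (-0.997273)×(1.030000 - 0.090000)/(-0.997273 - 0.730729)
       = 0.487503
Iteration 2:
  f(1.030000) = -0.997273
  f(0.487503) = -0.346648
  x_3 = 0.487503 - (-0.346648)×(0.487503 - 1.030000)/(-0.346648 - (-0.997273))
       = 0.198464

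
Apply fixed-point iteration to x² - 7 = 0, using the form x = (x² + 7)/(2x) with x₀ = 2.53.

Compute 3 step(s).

Equation: x² - 7 = 0
Fixed-point form: x = (x² + 7)/(2x)
x₀ = 2.53

x_1 = g(2.530000) = 2.648399
x_2 = g(2.648399) = 2.645753
x_3 = g(2.645753) = 2.645751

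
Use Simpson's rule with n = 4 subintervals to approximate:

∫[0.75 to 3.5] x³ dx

f(x) = x³
a = 0.75, b = 3.5, n = 4
h = (b - a)/n = 0.687500

Simpson's rule: (h/3)[f(x₀) + 4f(x₁) + 2f(x₂) + ... + f(xₙ)]

x_0 = 0.7500, f(x_0) = 0.421875, coefficient = 1
x_1 = 1.4375, f(x_1) = 2.970459, coefficient = 4
x_2 = 2.1250, f(x_2) = 9.595703, coefficient = 2
x_3 = 2.8125, f(x_3) = 22.247314, coefficient = 4
x_4 = 3.5000, f(x_4) = 42.875000, coefficient = 1

I ≈ (0.687500/3) × 163.359375 = 37.436523
Exact value: 37.436523
Error: 0.000000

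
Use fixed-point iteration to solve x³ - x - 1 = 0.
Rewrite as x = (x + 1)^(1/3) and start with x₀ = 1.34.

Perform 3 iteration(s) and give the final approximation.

Equation: x³ - x - 1 = 0
Fixed-point form: x = (x + 1)^(1/3)
x₀ = 1.34

x_1 = g(1.340000) = 1.327614
x_2 = g(1.327614) = 1.325268
x_3 = g(1.325268) = 1.324822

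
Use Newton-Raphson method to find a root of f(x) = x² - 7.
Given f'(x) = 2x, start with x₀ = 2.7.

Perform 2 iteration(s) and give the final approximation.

f(x) = x² - 7
f'(x) = 2x
x₀ = 2.7

Newton-Raphson formula: x_{n+1} = x_n - f(x_n)/f'(x_n)

Iteration 1:
  f(2.700000) = 0.290000
  f'(2.700000) = 5.400000
  x_1 = 2.700000 - 0.290000/5.400000 = 2.646296
Iteration 2:
  f(2.646296) = 0.002884
  f'(2.646296) = 5.292593
  x_2 = 2.646296 - 0.002884/5.292593 = 2.645751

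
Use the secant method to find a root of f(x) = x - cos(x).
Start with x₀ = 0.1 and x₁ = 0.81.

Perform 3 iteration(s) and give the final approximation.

f(x) = x - cos(x)
x₀ = 0.1, x₁ = 0.81

Secant formula: x_{n+1} = x_n - f(x_n)(x_n - x_{n-1})/(f(x_n) - f(x_{n-1}))

Iteration 1:
  f(0.100000) = -0.895004
  f(0.810000) = 0.120502
  x_2 = 0.810000 - 0.120502×(0.810000 - 0.100000)/(0.120502 - (-0.895004))
       = 0.725750
Iteration 2:
  f(0.810000) = 0.120502
  f(0.725750) = -0.022251
  x_3 = 0.725750 - (-0.022251)×(0.725750 - 0.810000)/(-0.022251 - 0.120502)
       = 0.738883
Iteration 3:
  f(0.725750) = -0.022251
  f(0.738883) = -0.000339
  x_4 = 0.738883 - (-0.000339)×(0.738883 - 0.725750)/(-0.000339 - (-0.022251))
       = 0.739086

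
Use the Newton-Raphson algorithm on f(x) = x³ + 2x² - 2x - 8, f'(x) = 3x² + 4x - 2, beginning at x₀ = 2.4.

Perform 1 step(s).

f(x) = x³ + 2x² - 2x - 8
f'(x) = 3x² + 4x - 2
x₀ = 2.4

Newton-Raphson formula: x_{n+1} = x_n - f(x_n)/f'(x_n)

Iteration 1:
  f(2.400000) = 12.544000
  f'(2.400000) = 24.880000
  x_1 = 2.400000 - 12.544000/24.880000 = 1.895820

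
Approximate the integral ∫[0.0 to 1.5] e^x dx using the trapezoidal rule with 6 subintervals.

f(x) = e^x
a = 0.0, b = 1.5, n = 6
h = (b - a)/n = 0.250000

Trapezoidal rule: (h/2)[f(x₀) + 2f(x₁) + 2f(x₂) + ... + f(xₙ)]

x_0 = 0.0000, f(x_0) = 1.000000, coefficient = 1
x_1 = 0.2500, f(x_1) = 1.284025, coefficient = 2
x_2 = 0.5000, f(x_2) = 1.648721, coefficient = 2
x_3 = 0.7500, f(x_3) = 2.117000, coefficient = 2
x_4 = 1.0000, f(x_4) = 2.718282, coefficient = 2
x_5 = 1.2500, f(x_5) = 3.490343, coefficient = 2
x_6 = 1.5000, f(x_6) = 4.481689, coefficient = 1

I ≈ (0.250000/2) × 27.998432 = 3.499804
Exact value: 3.481689
Error: 0.018115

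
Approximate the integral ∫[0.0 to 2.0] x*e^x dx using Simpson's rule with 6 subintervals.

f(x) = x*e^x
a = 0.0, b = 2.0, n = 6
h = (b - a)/n = 0.333333

Simpson's rule: (h/3)[f(x₀) + 4f(x₁) + 2f(x₂) + ... + f(xₙ)]

x_0 = 0.0000, f(x_0) = 0.000000, coefficient = 1
x_1 = 0.3333, f(x_1) = 0.465204, coefficient = 4
x_2 = 0.6667, f(x_2) = 1.298489, coefficient = 2
x_3 = 1.0000, f(x_3) = 2.718282, coefficient = 4
x_4 = 1.3333, f(x_4) = 5.058224, coefficient = 2
x_5 = 1.6667, f(x_5) = 8.824150, coefficient = 4
x_6 = 2.0000, f(x_6) = 14.778112, coefficient = 1

I ≈ (0.333333/3) × 75.522083 = 8.391343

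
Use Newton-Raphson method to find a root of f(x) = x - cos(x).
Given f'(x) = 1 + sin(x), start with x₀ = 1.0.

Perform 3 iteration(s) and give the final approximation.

f(x) = x - cos(x)
f'(x) = 1 + sin(x)
x₀ = 1.0

Newton-Raphson formula: x_{n+1} = x_n - f(x_n)/f'(x_n)

Iteration 1:
  f(1.000000) = 0.459698
  f'(1.000000) = 1.841471
  x_1 = 1.000000 - 0.459698/1.841471 = 0.750364
Iteration 2:
  f(0.750364) = 0.018923
  f'(0.750364) = 1.681905
  x_2 = 0.750364 - 0.018923/1.681905 = 0.739113
Iteration 3:
  f(0.739113) = 0.000046
  f'(0.739113) = 1.673633
  x_3 = 0.739113 - 0.000046/1.673633 = 0.739085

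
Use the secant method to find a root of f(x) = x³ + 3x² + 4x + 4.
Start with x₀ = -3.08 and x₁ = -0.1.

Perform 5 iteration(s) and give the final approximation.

f(x) = x³ + 3x² + 4x + 4
x₀ = -3.08, x₁ = -0.1

Secant formula: x_{n+1} = x_n - f(x_n)(x_n - x_{n-1})/(f(x_n) - f(x_{n-1}))

Iteration 1:
  f(-3.080000) = -9.078912
  f(-0.100000) = 3.629000
  x_2 = -0.100000 - 3.629000×(-0.100000 - (-3.080000))/(3.629000 - (-9.078912))
       = -0.950999
Iteration 2:
  f(-0.100000) = 3.629000
  f(-0.950999) = 2.049119
  x_3 = -0.950999 - 2.049119×(-0.950999 - (-0.100000))/(2.049119 - 3.629000)
       = -2.054751
Iteration 3:
  f(-0.950999) = 2.049119
  f(-2.054751) = -0.228163
  x_4 = -2.054751 - (-0.228163)×(-2.054751 - (-0.950999))/(-0.228163 - 2.049119)
       = -1.944165
Iteration 4:
  f(-2.054751) = -0.228163
  f(-1.944165) = 0.214160
  x_5 = -1.944165 - 0.214160×(-1.944165 - (-2.054751))/(0.214160 - (-0.228163))
       = -1.997708
Iteration 5:
  f(-1.944165) = 0.214160
  f(-1.997708) = 0.009152
  x_6 = -1.997708 - 0.009152×(-1.997708 - (-1.944165))/(0.009152 - 0.214160)
       = -2.000098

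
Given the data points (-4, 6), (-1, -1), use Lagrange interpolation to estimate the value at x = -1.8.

Lagrange interpolation formula:
P(x) = Σ yᵢ × Lᵢ(x)
where Lᵢ(x) = Π_{j≠i} (x - xⱼ)/(xᵢ - xⱼ)

L_0(-1.8) = (-1.8 - (-1))/(-4 - (-1)) = 0.266667
L_1(-1.8) = (-1.8 - (-4))/(-1 - (-4)) = 0.733333

P(-1.8) = 6×L_0(-1.8) + (-1)×L_1(-1.8)
P(-1.8) = 0.866667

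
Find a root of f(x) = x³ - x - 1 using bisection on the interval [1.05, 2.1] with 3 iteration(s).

f(x) = x³ - x - 1
Initial interval: [1.05, 2.1]

Iteration 1:
  c_1 = (1.050000 + 2.100000)/2 = 1.575000
  f(c_1) = f(1.575000) = 1.331984
  f(a) × f(c) < 0, new interval: [1.050000, 1.575000]
Iteration 2:
  c_2 = (1.050000 + 1.575000)/2 = 1.312500
  f(c_2) = f(1.312500) = -0.051514
  f(a) × f(c) ≥ 0, new interval: [1.312500, 1.575000]
Iteration 3:
  c_3 = (1.312500 + 1.575000)/2 = 1.443750
  f(c_3) = f(1.443750) = 0.565623
  f(a) × f(c) < 0, new interval: [1.312500, 1.443750]

After 3 iteration(s), the approximation is c_3 = 1.443750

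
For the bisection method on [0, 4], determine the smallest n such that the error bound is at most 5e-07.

We need (b-a)/2^n ≤ 5e-07
(4 - 0)/2^n ≤ 5e-07
4/2^n ≤ 5e-07
2^n ≥ 8000000
n ≥ log₂(8000000) = 22.93
n ≥ 23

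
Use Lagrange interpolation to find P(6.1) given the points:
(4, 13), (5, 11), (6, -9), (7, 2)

Lagrange interpolation formula:
P(x) = Σ yᵢ × Lᵢ(x)
where Lᵢ(x) = Π_{j≠i} (x - xⱼ)/(xᵢ - xⱼ)

L_0(6.1) = (6.1 - 5)/(4 - 5) × (6.1 - 6)/(4 - 6) × (6.1 - 7)/(4 - 7) = 0.016500
L_1(6.1) = (6.1 - 4)/(5 - 4) × (6.1 - 6)/(5 - 6) × (6.1 - 7)/(5 - 7) = -0.094500
L_2(6.1) = (6.1 - 4)/(6 - 4) × (6.1 - 5)/(6 - 5) × (6.1 - 7)/(6 - 7) = 1.039500
L_3(6.1) = (6.1 - 4)/(7 - 4) × (6.1 - 5)/(7 - 5) × (6.1 - 6)/(7 - 6) = 0.038500

P(6.1) = 13×L_0(6.1) + 11×L_1(6.1) + (-9)×L_2(6.1) + 2×L_3(6.1)
P(6.1) = -10.103500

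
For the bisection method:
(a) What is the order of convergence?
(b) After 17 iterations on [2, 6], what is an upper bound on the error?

(a) Bisection has linear (order 1) convergence; the error is halved each step.

(b) Error bound = (b-a)/2^n = (6 - 2)/2^{17}
    = 4/2^{17}

(a) 1 (linear); (b) error ≤ 3.05e-05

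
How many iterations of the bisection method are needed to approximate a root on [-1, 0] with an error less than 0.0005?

We need (b-a)/2^n ≤ 0.0005
(0 - (-1))/2^n ≤ 0.0005
1/2^n ≤ 0.0005
2^n ≥ 2000
n ≥ log₂(2000) = 10.97
n ≥ 11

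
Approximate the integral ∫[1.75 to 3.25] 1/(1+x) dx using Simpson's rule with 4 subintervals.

f(x) = 1/(1+x)
a = 1.75, b = 3.25, n = 4
h = (b - a)/n = 0.375000

Simpson's rule: (h/3)[f(x₀) + 4f(x₁) + 2f(x₂) + ... + f(xₙ)]

x_0 = 1.7500, f(x_0) = 0.363636, coefficient = 1
x_1 = 2.1250, f(x_1) = 0.320000, coefficient = 4
x_2 = 2.5000, f(x_2) = 0.285714, coefficient = 2
x_3 = 2.8750, f(x_3) = 0.258065, coefficient = 4
x_4 = 3.2500, f(x_4) = 0.235294, coefficient = 1

I ≈ (0.375000/3) × 3.482617 = 0.435327
Exact value: 0.435318
Error: 0.000009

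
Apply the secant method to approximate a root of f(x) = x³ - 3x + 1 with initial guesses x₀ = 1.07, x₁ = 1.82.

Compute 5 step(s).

f(x) = x³ - 3x + 1
x₀ = 1.07, x₁ = 1.82

Secant formula: x_{n+1} = x_n - f(x_n)(x_n - x_{n-1})/(f(x_n) - f(x_{n-1}))

Iteration 1:
  f(1.070000) = -0.984957
  f(1.820000) = 1.568568
  x_2 = 1.820000 - 1.568568×(1.820000 - 1.070000)/(1.568568 - (-0.984957))
       = 1.359293
Iteration 2:
  f(1.820000) = 1.568568
  f(1.359293) = -0.566343
  x_3 = 1.359293 - (-0.566343)×(1.359293 - 1.820000)/(-0.566343 - 1.568568)
       = 1.481508
Iteration 3:
  f(1.359293) = -0.566343
  f(1.481508) = -0.192812
  x_4 = 1.481508 - (-0.192812)×(1.481508 - 1.359293)/(-0.192812 - (-0.566343))
       = 1.544594
Iteration 4:
  f(1.481508) = -0.192812
  f(1.544594) = 0.051264
  x_5 = 1.544594 - 0.051264×(1.544594 - 1.481508)/(0.051264 - (-0.192812))
       = 1.531344
Iteration 5:
  f(1.544594) = 0.051264
  f(1.531344) = -0.003009
  x_6 = 1.531344 - (-0.003009)×(1.531344 - 1.544594)/(-0.003009 - 0.051264)
       = 1.532078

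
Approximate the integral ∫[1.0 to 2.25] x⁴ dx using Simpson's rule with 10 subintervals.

f(x) = x⁴
a = 1.0, b = 2.25, n = 10
h = (b - a)/n = 0.125000

Simpson's rule: (h/3)[f(x₀) + 4f(x₁) + 2f(x₂) + ... + f(xₙ)]

x_0 = 1.0000, f(x_0) = 1.000000, coefficient = 1
x_1 = 1.1250, f(x_1) = 1.601807, coefficient = 4
x_2 = 1.2500, f(x_2) = 2.441406, coefficient = 2
x_3 = 1.3750, f(x_3) = 3.574463, coefficient = 4
x_4 = 1.5000, f(x_4) = 5.062500, coefficient = 2
x_5 = 1.6250, f(x_5) = 6.972900, coefficient = 4
x_6 = 1.7500, f(x_6) = 9.378906, coefficient = 2
x_7 = 1.8750, f(x_7) = 12.359619, coefficient = 4
x_8 = 2.0000, f(x_8) = 16.000000, coefficient = 2
x_9 = 2.1250, f(x_9) = 20.390869, coefficient = 4
x_10 = 2.2500, f(x_10) = 25.628906, coefficient = 1

I ≈ (0.125000/3) × 271.993164 = 11.333049
Exact value: 11.333008
Error: 0.000041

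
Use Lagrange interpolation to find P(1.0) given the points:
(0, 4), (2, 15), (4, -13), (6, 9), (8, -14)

Lagrange interpolation formula:
P(x) = Σ yᵢ × Lᵢ(x)
where Lᵢ(x) = Π_{j≠i} (x - xⱼ)/(xᵢ - xⱼ)

L_0(1.0) = (1.0 - 2)/(0 - 2) × (1.0 - 4)/(0 - 4) × (1.0 - 6)/(0 - 6) × (1.0 - 8)/(0 - 8) = 0.273438
L_1(1.0) = (1.0 - 0)/(2 - 0) × (1.0 - 4)/(2 - 4) × (1.0 - 6)/(2 - 6) × (1.0 - 8)/(2 - 8) = 1.093750
L_2(1.0) = (1.0 - 0)/(4 - 0) × (1.0 - 2)/(4 - 2) × (1.0 - 6)/(4 - 6) × (1.0 - 8)/(4 - 8) = -0.546875
L_3(1.0) = (1.0 - 0)/(6 - 0) × (1.0 - 2)/(6 - 2) × (1.0 - 4)/(6 - 4) × (1.0 - 8)/(6 - 8) = 0.218750
L_4(1.0) = (1.0 - 0)/(8 - 0) × (1.0 - 2)/(8 - 2) × (1.0 - 4)/(8 - 4) × (1.0 - 6)/(8 - 6) = -0.039062

P(1.0) = 4×L_0(1.0) + 15×L_1(1.0) + (-13)×L_2(1.0) + 9×L_3(1.0) + (-14)×L_4(1.0)
P(1.0) = 27.125000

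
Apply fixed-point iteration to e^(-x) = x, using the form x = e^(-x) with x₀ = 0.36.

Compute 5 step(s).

Equation: e^(-x) = x
Fixed-point form: x = e^(-x)
x₀ = 0.36

x_1 = g(0.360000) = 0.697676
x_2 = g(0.697676) = 0.497741
x_3 = g(0.497741) = 0.607903
x_4 = g(0.607903) = 0.544492
x_5 = g(0.544492) = 0.580137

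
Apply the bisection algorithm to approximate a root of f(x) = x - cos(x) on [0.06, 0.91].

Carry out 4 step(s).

f(x) = x - cos(x)
Initial interval: [0.06, 0.91]

Iteration 1:
  c_1 = (0.060000 + 0.910000)/2 = 0.485000
  f(c_1) = f(0.485000) = -0.399675
  f(a) × f(c) ≥ 0, new interval: [0.485000, 0.910000]
Iteration 2:
  c_2 = (0.485000 + 0.910000)/2 = 0.697500
  f(c_2) = f(0.697500) = -0.068950
  f(a) × f(c) ≥ 0, new interval: [0.697500, 0.910000]
Iteration 3:
  c_3 = (0.697500 + 0.910000)/2 = 0.803750
  f(c_3) = f(0.803750) = 0.109738
  f(a) × f(c) < 0, new interval: [0.697500, 0.803750]
Iteration 4:
  c_4 = (0.697500 + 0.803750)/2 = 0.750625
  f(c_4) = f(0.750625) = 0.019362
  f(a) × f(c) < 0, new interval: [0.697500, 0.750625]

After 4 iteration(s), the approximation is c_4 = 0.750625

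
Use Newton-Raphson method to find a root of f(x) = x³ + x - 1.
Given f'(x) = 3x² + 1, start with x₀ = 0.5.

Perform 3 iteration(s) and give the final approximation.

f(x) = x³ + x - 1
f'(x) = 3x² + 1
x₀ = 0.5

Newton-Raphson formula: x_{n+1} = x_n - f(x_n)/f'(x_n)

Iteration 1:
  f(0.500000) = -0.375000
  f'(0.500000) = 1.750000
  x_1 = 0.500000 - (-0.375000)/1.750000 = 0.714286
Iteration 2:
  f(0.714286) = 0.078717
  f'(0.714286) = 2.530612
  x_2 = 0.714286 - 0.078717/2.530612 = 0.683180
Iteration 3:
  f(0.683180) = 0.002043
  f'(0.683180) = 2.400204
  x_3 = 0.683180 - 0.002043/2.400204 = 0.682328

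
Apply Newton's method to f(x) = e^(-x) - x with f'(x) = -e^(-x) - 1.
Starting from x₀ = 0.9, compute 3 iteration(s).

f(x) = e^(-x) - x
f'(x) = -e^(-x) - 1
x₀ = 0.9

Newton-Raphson formula: x_{n+1} = x_n - f(x_n)/f'(x_n)

Iteration 1:
  f(0.900000) = -0.493430
  f'(0.900000) = -1.406570
  x_1 = 0.900000 - (-0.493430)/(-1.406570) = 0.549196
Iteration 2:
  f(0.549196) = 0.028218
  f'(0.549196) = -1.577414
  x_2 = 0.549196 - 0.028218/(-1.577414) = 0.567085
Iteration 3:
  f(0.567085) = 0.000092
  f'(0.567085) = -1.567177
  x_3 = 0.567085 - 0.000092/(-1.567177) = 0.567143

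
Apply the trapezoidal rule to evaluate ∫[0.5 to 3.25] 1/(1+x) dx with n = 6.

f(x) = 1/(1+x)
a = 0.5, b = 3.25, n = 6
h = (b - a)/n = 0.458333

Trapezoidal rule: (h/2)[f(x₀) + 2f(x₁) + 2f(x₂) + ... + f(xₙ)]

x_0 = 0.5000, f(x_0) = 0.666667, coefficient = 1
x_1 = 0.9583, f(x_1) = 0.510638, coefficient = 2
x_2 = 1.4167, f(x_2) = 0.413793, coefficient = 2
x_3 = 1.8750, f(x_3) = 0.347826, coefficient = 2
x_4 = 2.3333, f(x_4) = 0.300000, coefficient = 2
x_5 = 2.7917, f(x_5) = 0.263736, coefficient = 2
x_6 = 3.2500, f(x_6) = 0.235294, coefficient = 1

I ≈ (0.458333/2) × 4.573948 = 1.048196
Exact value: 1.041454
Error: 0.006743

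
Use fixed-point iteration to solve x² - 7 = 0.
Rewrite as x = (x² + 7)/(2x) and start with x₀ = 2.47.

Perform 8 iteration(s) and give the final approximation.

Equation: x² - 7 = 0
Fixed-point form: x = (x² + 7)/(2x)
x₀ = 2.47

x_1 = g(2.470000) = 2.652004
x_2 = g(2.652004) = 2.645759
x_3 = g(2.645759) = 2.645751
x_4 = g(2.645751) = 2.645751
x_5 = g(2.645751) = 2.645751
x_6 = g(2.645751) = 2.645751
x_7 = g(2.645751) = 2.645751
x_8 = g(2.645751) = 2.645751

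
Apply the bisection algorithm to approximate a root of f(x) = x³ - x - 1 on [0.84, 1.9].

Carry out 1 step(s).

f(x) = x³ - x - 1
Initial interval: [0.84, 1.9]

Iteration 1:
  c_1 = (0.840000 + 1.900000)/2 = 1.370000
  f(c_1) = f(1.370000) = 0.201353
  f(a) × f(c) < 0, new interval: [0.840000, 1.370000]

After 1 iteration(s), the approximation is c_1 = 1.370000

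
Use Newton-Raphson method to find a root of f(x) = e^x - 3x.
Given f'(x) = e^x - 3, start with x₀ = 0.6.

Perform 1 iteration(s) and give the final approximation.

f(x) = e^x - 3x
f'(x) = e^x - 3
x₀ = 0.6

Newton-Raphson formula: x_{n+1} = x_n - f(x_n)/f'(x_n)

Iteration 1:
  f(0.600000) = 0.022119
  f'(0.600000) = -1.177881
  x_1 = 0.600000 - 0.022119/(-1.177881) = 0.618778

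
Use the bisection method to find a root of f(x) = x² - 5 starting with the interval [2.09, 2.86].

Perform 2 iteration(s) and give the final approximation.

f(x) = x² - 5
Initial interval: [2.09, 2.86]

Iteration 1:
  c_1 = (2.090000 + 2.860000)/2 = 2.475000
  f(c_1) = f(2.475000) = 1.125625
  f(a) × f(c) < 0, new interval: [2.090000, 2.475000]
Iteration 2:
  c_2 = (2.090000 + 2.475000)/2 = 2.282500
  f(c_2) = f(2.282500) = 0.209806
  f(a) × f(c) < 0, new interval: [2.090000, 2.282500]

After 2 iteration(s), the approximation is c_2 = 2.282500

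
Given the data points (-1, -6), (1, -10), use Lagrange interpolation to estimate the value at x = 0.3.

Lagrange interpolation formula:
P(x) = Σ yᵢ × Lᵢ(x)
where Lᵢ(x) = Π_{j≠i} (x - xⱼ)/(xᵢ - xⱼ)

L_0(0.3) = (0.3 - 1)/(-1 - 1) = 0.350000
L_1(0.3) = (0.3 - (-1))/(1 - (-1)) = 0.650000

P(0.3) = (-6)×L_0(0.3) + (-10)×L_1(0.3)
P(0.3) = -8.600000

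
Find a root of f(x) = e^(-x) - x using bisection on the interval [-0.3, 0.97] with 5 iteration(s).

f(x) = e^(-x) - x
Initial interval: [-0.3, 0.97]

Iteration 1:
  c_1 = (-0.300000 + 0.970000)/2 = 0.335000
  f(c_1) = f(0.335000) = 0.380338
  f(a) × f(c) ≥ 0, new interval: [0.335000, 0.970000]
Iteration 2:
  c_2 = (0.335000 + 0.970000)/2 = 0.652500
  f(c_2) = f(0.652500) = -0.131758
  f(a) × f(c) < 0, new interval: [0.335000, 0.652500]
Iteration 3:
  c_3 = (0.335000 + 0.652500)/2 = 0.493750
  f(c_3) = f(0.493750) = 0.116583
  f(a) × f(c) ≥ 0, new interval: [0.493750, 0.652500]
Iteration 4:
  c_4 = (0.493750 + 0.652500)/2 = 0.573125
  f(c_4) = f(0.573125) = -0.009364
  f(a) × f(c) < 0, new interval: [0.493750, 0.573125]
Iteration 5:
  c_5 = (0.493750 + 0.573125)/2 = 0.533438
  f(c_5) = f(0.533438) = 0.053148
  f(a) × f(c) ≥ 0, new interval: [0.533438, 0.573125]

After 5 iteration(s), the approximation is c_5 = 0.533438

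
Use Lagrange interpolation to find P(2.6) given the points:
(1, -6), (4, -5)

Lagrange interpolation formula:
P(x) = Σ yᵢ × Lᵢ(x)
where Lᵢ(x) = Π_{j≠i} (x - xⱼ)/(xᵢ - xⱼ)

L_0(2.6) = (2.6 - 4)/(1 - 4) = 0.466667
L_1(2.6) = (2.6 - 1)/(4 - 1) = 0.533333

P(2.6) = (-6)×L_0(2.6) + (-5)×L_1(2.6)
P(2.6) = -5.466667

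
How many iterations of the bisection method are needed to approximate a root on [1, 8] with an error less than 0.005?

We need (b-a)/2^n ≤ 0.005
(8 - 1)/2^n ≤ 0.005
7/2^n ≤ 0.005
2^n ≥ 1400
n ≥ log₂(1400) = 10.45
n ≥ 11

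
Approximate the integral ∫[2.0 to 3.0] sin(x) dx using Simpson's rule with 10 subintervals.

f(x) = sin(x)
a = 2.0, b = 3.0, n = 10
h = (b - a)/n = 0.100000

Simpson's rule: (h/3)[f(x₀) + 4f(x₁) + 2f(x₂) + ... + f(xₙ)]

x_0 = 2.0000, f(x_0) = 0.909297, coefficient = 1
x_1 = 2.1000, f(x_1) = 0.863209, coefficient = 4
x_2 = 2.2000, f(x_2) = 0.808496, coefficient = 2
x_3 = 2.3000, f(x_3) = 0.745705, coefficient = 4
x_4 = 2.4000, f(x_4) = 0.675463, coefficient = 2
x_5 = 2.5000, f(x_5) = 0.598472, coefficient = 4
x_6 = 2.6000, f(x_6) = 0.515501, coefficient = 2
x_7 = 2.7000, f(x_7) = 0.427380, coefficient = 4
x_8 = 2.8000, f(x_8) = 0.334988, coefficient = 2
x_9 = 2.9000, f(x_9) = 0.239249, coefficient = 4
x_10 = 3.0000, f(x_10) = 0.141120, coefficient = 1

I ≈ (0.100000/3) × 17.215379 = 0.573846
Exact value: 0.573846
Error: 0.000000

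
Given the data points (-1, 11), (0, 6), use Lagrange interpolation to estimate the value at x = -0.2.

Lagrange interpolation formula:
P(x) = Σ yᵢ × Lᵢ(x)
where Lᵢ(x) = Π_{j≠i} (x - xⱼ)/(xᵢ - xⱼ)

L_0(-0.2) = (-0.2 - 0)/(-1 - 0) = 0.200000
L_1(-0.2) = (-0.2 - (-1))/(0 - (-1)) = 0.800000

P(-0.2) = 11×L_0(-0.2) + 6×L_1(-0.2)
P(-0.2) = 7.000000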